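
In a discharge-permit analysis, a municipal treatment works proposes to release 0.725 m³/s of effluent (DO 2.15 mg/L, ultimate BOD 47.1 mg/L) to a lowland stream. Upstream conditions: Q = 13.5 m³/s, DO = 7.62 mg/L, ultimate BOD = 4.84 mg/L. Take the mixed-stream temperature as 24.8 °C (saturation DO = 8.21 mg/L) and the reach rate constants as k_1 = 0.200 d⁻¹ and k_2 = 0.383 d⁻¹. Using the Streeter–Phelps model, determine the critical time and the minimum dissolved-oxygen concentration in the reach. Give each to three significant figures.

t_c ≈ 2.89 d; minimum DO ≈ 6.16 mg/L

Mixed DO = (13.5×7.62 + 0.725×2.15)/(13.5+0.725) = 104.4/14.22 = 7.341 mg/L.
Mixed L₀ = (13.5×4.84 + 0.725×47.1)/(14.22) = 99.49/14.22 = 6.994 mg/L.
Initial deficit D₀ = C_s − DO₀ = 8.21 − 7.341 = 0.8688 mg/L.
t_c = (1/0.1830) ln[(0.383/0.200)(1 − 0.8688×0.1830/(0.200×6.994))] = 5.464 × ln(1.697) = 2.891 d.
D_c = (0.200/0.383) × 6.994 × e^(−0.200×2.891) = 0.5222 × 6.994 × 0.5609 = 2.048 mg/L.
Minimum DO = 8.21 − 2.048 = 6.162 mg/L.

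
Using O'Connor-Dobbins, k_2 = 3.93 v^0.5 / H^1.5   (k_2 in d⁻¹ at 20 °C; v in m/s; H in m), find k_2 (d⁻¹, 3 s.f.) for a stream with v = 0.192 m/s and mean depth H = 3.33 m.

k_2 = 3.93 × 0.192^0.5 / 3.33^1.5 = 3.93 × 0.4382 / 6.077 = 0.2834 d⁻¹.

k_2 ≈ 0.283 d⁻¹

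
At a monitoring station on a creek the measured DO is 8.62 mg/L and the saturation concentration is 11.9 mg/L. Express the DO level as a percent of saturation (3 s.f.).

% saturation = C/C_s × 100 = 8.62/11.9 × 100 = 72.4 %.

72.4 % saturation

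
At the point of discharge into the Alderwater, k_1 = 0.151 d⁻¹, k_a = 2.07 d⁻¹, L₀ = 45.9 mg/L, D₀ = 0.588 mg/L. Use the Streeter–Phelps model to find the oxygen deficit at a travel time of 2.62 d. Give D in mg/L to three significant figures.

D ≈ 2.42 mg/L

k_1 L₀/(k_a−k_1) = 0.151×45.9/(2.07−0.151) = 6.931/1.919 = 3.612 mg/L.
e^(−k_1 t) = e^(−0.151×2.620) = 0.6733; e^(−k_a t) = e^(−2.07×2.620) = 0.004412.
D = 3.612 × (0.6733 − 0.004412) + 0.588 × 0.004412 = 2.416 + 0.002594 = 2.418 mg/L.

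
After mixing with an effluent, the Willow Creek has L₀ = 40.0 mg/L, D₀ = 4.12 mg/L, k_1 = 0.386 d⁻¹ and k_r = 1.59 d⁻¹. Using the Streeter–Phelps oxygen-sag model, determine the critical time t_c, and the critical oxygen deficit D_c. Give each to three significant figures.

At the critical point dD/dt = 0, so k_1 L₀ e^(−k_1 t) = k_r D. Substituting D(t) from the Streeter–Phelps equation and solving for t gives
t_c = ln[(k_r/k_1)(1 − D₀(k_r−k_1)/(k_1 L₀))] / (k_r−k_1).
Here k_r−k_1 = 1.204 d⁻¹ and 1 − D₀(k_r−k_1)/(k_1 L₀) = 1 − 4.12×1.204/(0.386×40.0) = 0.6787, so
t_c = ln(4.119 × 0.6787) / 1.204 = 1.028 / 1.204 = 0.8539 d.
D_c = (k_1/k_r) L₀ e^(−k_1 t_c) = (0.386/1.59) × 40.0 × e^(−0.386×0.8539) = 0.2428 × 40.0 × 0.7192 = 6.984 mg/L.

t_c ≈ 0.854 d; D_c ≈ 6.98 mg/L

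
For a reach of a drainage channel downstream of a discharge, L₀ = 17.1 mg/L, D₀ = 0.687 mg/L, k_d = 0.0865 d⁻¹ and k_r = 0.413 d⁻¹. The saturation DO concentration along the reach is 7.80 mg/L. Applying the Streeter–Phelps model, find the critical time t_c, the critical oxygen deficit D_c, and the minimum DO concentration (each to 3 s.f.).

t_c ≈ 4.28 d; D_c ≈ 2.47 mg/L; min DO ≈ 5.33 mg/L

With k_r/k_d = 4.775 and 1 − D₀(k_r−k_d)/(k_d L₀) = 0.8484,
t_c = ln(4.775 × 0.8484) / (0.413 − 0.0865) = ln(4.051) / 0.3265 = 1.399/0.3265 = 4.284 d.
L(t_c) = L₀ e^(−k_d t_c) = 17.1 × 0.6903 = 11.80 mg/L, and at the critical point k_r D_c = k_d L, so D_c = (0.0865/0.413) × 11.80 = 2.472 mg/L.
Minimum DO = C_s − D_c = 7.80 − 2.472 = 5.328 mg/L.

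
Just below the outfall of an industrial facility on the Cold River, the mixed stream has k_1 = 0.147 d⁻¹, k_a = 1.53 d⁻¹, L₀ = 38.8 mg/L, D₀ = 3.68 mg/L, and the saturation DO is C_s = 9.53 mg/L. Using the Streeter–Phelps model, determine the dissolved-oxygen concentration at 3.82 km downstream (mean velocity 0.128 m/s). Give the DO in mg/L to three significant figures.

DO ≈ 5.87 mg/L

Travel time t = x/v = 3.82 km / (0.128 m/s) = 3820 m / 0.128 m/s = 29840 s = 0.3454 d.
k_1 L₀/(k_a−k_1) = 0.147×38.8/(1.53−0.147) = 5.704/1.383 = 4.124 mg/L.
e^(−k_1 t) = e^(−0.147×0.3454) = 0.9505; e^(−k_a t) = e^(−1.53×0.3454) = 0.5895.
D = 4.124 × (0.9505 − 0.5895) + 3.68 × 0.5895 = 1.489 + 2.169 = 3.658 mg/L.
DO = C_s − D = 9.53 − 3.658 = 5.872 mg/L.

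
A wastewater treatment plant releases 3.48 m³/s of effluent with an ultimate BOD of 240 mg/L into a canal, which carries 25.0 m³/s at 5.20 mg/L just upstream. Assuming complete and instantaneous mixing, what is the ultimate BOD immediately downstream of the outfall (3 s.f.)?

Flow-weighted mixing: C = (Q_r C_r + Q_w C_w)/(Q_r + Q_w)
= (25.0×5.20 + 3.48×240)/(25.0 + 3.48) = 965.2/28.48 = 33.89 mg/L.

33.9 mg/L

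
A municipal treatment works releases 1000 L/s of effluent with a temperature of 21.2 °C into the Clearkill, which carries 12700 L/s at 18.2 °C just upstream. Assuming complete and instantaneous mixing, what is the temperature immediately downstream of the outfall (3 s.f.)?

Flow-weighted mixing: C = (Q_r C_r + Q_w C_w)/(Q_r + Q_w)
= (12700×18.2 + 1000×21.2)/(12700 + 1000) = 252300/13700 = 18.42 °C.

18.4 °C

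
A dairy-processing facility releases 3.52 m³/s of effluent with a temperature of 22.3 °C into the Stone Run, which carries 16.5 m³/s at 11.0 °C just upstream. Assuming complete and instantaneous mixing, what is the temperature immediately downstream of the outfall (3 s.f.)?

Flow-weighted mixing: C = (Q_r C_r + Q_w C_w)/(Q_r + Q_w)
= (16.5×11.0 + 3.52×22.3)/(16.5 + 3.52) = 260.0/20.02 = 12.99 °C.

13.0 °C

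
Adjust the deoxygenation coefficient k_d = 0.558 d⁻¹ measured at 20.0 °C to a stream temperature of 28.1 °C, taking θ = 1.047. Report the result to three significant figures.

k_d(T₂) = k_d(T₁) · θ^(T₂−T₁) = 0.558 × 1.047^(28.1−20.0)
= 0.558 × 1.047^8.10 = 0.558 × 1.451 = 0.8095 d⁻¹.

k_d ≈ 0.809 d⁻¹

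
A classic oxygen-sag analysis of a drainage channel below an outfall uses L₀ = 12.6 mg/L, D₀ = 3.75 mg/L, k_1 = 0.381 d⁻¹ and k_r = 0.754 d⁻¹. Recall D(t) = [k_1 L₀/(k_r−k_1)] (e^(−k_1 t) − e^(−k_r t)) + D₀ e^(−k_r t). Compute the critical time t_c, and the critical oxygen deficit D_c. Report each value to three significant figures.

t_c ≈ 0.907 d; D_c ≈ 4.51 mg/L

t_c = [1/(k_r−k_1)] ln[(k_r/k_1)(1 − D₀(k_r−k_1)/(k_1 L₀))]
= [1/(0.754−0.381)] ln[(0.754/0.381)(1 − 3.75×0.3730/(0.381×12.6))]
= (1/0.3730) ln[1.979 × 0.7086] = 2.681 × ln(1.402) = 2.681 × 0.3382 = 0.9066 d.
L(t_c) = L₀ e^(−k_1 t_c) = 12.6 × 0.7079 = 8.920 mg/L, and at the critical point k_r D_c = k_1 L, so D_c = (0.381/0.754) × 8.920 = 4.507 mg/L.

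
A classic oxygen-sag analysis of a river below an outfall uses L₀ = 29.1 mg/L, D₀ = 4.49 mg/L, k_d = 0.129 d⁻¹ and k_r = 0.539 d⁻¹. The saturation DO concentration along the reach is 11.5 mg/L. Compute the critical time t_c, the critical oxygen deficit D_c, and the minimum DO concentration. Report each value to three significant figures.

t_c ≈ 1.84 d; D_c ≈ 5.49 mg/L; min DO ≈ 6.01 mg/L

t_c = [1/(k_r−k_d)] ln[(k_r/k_d)(1 − D₀(k_r−k_d)/(k_d L₀))]
= [1/(0.539−0.129)] ln[(0.539/0.129)(1 − 4.49×0.4100/(0.129×29.1))]
= (1/0.4100) ln[4.178 × 0.5096] = 2.439 × ln(2.129) = 2.439 × 0.7558 = 1.843 d.
D_c = (k_d/k_r) L₀ e^(−k_d t_c) = (0.129/0.539) × 29.1 × e^(−0.129×1.843) = 0.2393 × 29.1 × 0.7884 = 5.491 mg/L.
Minimum DO = C_s − D_c = 11.5 − 5.491 = 6.009 mg/L.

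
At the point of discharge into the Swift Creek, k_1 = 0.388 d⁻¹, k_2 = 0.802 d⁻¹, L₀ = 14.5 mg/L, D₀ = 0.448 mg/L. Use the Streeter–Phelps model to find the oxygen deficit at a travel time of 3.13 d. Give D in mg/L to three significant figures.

D ≈ 2.97 mg/L

k_1 L₀/(k_2−k_1) = 0.388×14.5/(0.802−0.388) = 5.626/0.4140 = 13.59 mg/L.
e^(−k_1 t) = e^(−0.388×3.130) = 0.2969; e^(−k_2 t) = e^(−0.802×3.130) = 0.08125.
D = 13.59 × (0.2969 − 0.08125) + 0.448 × 0.08125 = 2.930 + 0.03640 = 2.967 mg/L.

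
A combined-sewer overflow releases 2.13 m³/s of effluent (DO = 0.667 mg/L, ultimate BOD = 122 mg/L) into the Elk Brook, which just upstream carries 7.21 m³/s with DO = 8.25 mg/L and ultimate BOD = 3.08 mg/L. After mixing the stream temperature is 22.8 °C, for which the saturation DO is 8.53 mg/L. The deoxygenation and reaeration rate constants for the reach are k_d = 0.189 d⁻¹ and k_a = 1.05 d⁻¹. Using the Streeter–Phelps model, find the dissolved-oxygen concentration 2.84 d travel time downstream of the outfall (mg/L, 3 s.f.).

Mixed DO = (7.21×8.25 + 2.13×0.667)/(7.21+2.13) = 60.90/9.340 = 6.521 mg/L.
Mixed L₀ = (7.21×3.08 + 2.13×122)/(9.340) = 282.1/9.340 = 30.20 mg/L.
Initial deficit D₀ = C_s − DO₀ = 8.53 − 6.521 = 2.009 mg/L.
D(2.84) = [0.189×30.20/(1.05−0.189)](e^(−0.189×2.84) − e^(−1.05×2.84)) + 2.009 e^(−1.05×2.84)
= 6.629 × (0.5846 − 0.05069) + 2.009 × 0.05069 = 3.642 mg/L.
DO = 8.53 − 3.642 = 4.888 mg/L.

DO ≈ 4.89 mg/L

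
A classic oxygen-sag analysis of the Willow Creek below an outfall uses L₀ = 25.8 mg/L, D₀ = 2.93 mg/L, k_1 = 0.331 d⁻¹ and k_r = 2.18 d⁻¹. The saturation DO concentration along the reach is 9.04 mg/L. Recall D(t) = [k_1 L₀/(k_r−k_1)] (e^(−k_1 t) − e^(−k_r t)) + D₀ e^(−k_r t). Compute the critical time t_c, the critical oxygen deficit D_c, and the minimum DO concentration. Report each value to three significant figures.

t_c ≈ 0.475 d; D_c ≈ 3.35 mg/L; min DO ≈ 5.69 mg/L

t_c = [1/(k_r−k_1)] ln[(k_r/k_1)(1 − D₀(k_r−k_1)/(k_1 L₀))]
= [1/(2.18−0.331)] ln[(2.18/0.331)(1 − 2.93×1.849/(0.331×25.8))]
= (1/1.849) ln[6.586 × 0.3656] = 0.5408 × ln(2.408) = 0.5408 × 0.8788 = 0.4753 d.
D_c = (k_1/k_r) L₀ e^(−k_1 t_c) = (0.331/2.18) × 25.8 × e^(−0.331×0.4753) = 0.1518 × 25.8 × 0.8544 = 3.347 mg/L.
Minimum DO = C_s − D_c = 9.04 − 3.347 = 5.693 mg/L.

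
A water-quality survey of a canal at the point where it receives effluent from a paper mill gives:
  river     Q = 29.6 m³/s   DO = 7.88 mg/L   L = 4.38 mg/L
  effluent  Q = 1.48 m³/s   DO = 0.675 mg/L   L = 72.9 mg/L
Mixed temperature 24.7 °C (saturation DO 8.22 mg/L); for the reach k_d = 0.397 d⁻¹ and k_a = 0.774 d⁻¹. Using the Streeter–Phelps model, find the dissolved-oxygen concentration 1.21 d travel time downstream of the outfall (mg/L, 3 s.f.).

Mixed DO = (29.6×7.88 + 1.48×0.675)/(29.6+1.48) = 234.2/31.08 = 7.537 mg/L.
Mixed L₀ = (29.6×4.38 + 1.48×72.9)/(31.08) = 237.5/31.08 = 7.643 mg/L.
Initial deficit D₀ = C_s − DO₀ = 8.22 − 7.537 = 0.6831 mg/L.
D(1.21) = [0.397×7.643/(0.774−0.397)](e^(−0.397×1.21) − e^(−0.774×1.21)) + 0.6831 e^(−0.774×1.21)
= 8.048 × (0.6186 − 0.3920) + 0.6831 × 0.3920 = 2.091 mg/L.
DO = 8.22 − 2.091 = 6.129 mg/L.

DO ≈ 6.13 mg/L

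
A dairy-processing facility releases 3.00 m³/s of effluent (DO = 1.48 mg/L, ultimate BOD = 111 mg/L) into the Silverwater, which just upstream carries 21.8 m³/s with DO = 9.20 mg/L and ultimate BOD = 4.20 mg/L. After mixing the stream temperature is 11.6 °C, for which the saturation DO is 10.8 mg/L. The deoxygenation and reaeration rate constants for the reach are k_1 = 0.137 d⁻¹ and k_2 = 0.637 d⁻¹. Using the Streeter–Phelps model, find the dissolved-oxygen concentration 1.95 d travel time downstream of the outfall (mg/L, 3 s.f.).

Mixed DO = (21.8×9.20 + 3.00×1.48)/(21.8+3.00) = 205.0/24.80 = 8.266 mg/L.
Mixed L₀ = (21.8×4.20 + 3.00×111)/(24.80) = 424.6/24.80 = 17.12 mg/L.
Initial deficit D₀ = C_s − DO₀ = 10.8 − 8.266 = 2.534 mg/L.
D(1.95) = [0.137×17.12/(0.637−0.137)](e^(−0.137×1.95) − e^(−0.637×1.95)) + 2.534 e^(−0.637×1.95)
= 4.691 × (0.7656 − 0.2888) + 2.534 × 0.2888 = 2.968 mg/L.
DO = 10.8 − 2.968 = 7.832 mg/L.

DO ≈ 7.83 mg/L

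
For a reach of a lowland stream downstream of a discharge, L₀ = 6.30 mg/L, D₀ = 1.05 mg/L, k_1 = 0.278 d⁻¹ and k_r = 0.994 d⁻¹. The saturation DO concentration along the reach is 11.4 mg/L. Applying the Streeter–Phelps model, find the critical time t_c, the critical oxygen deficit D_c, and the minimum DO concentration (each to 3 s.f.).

t_c ≈ 0.996 d; D_c ≈ 1.34 mg/L; min DO ≈ 10.1 mg/L

t_c = [1/(k_r−k_1)] ln[(k_r/k_1)(1 − D₀(k_r−k_1)/(k_1 L₀))]
= [1/(0.994−0.278)] ln[(0.994/0.278)(1 − 1.05×0.7160/(0.278×6.30))]
= (1/0.7160) ln[3.576 × 0.5707] = 1.397 × ln(2.041) = 1.397 × 0.7133 = 0.9962 d.
L(t_c) = L₀ e^(−k_1 t_c) = 6.30 × 0.7581 = 4.776 mg/L, and at the critical point k_r D_c = k_1 L, so D_c = (0.278/0.994) × 4.776 = 1.336 mg/L.
Minimum DO = C_s − D_c = 11.4 − 1.336 = 10.06 mg/L.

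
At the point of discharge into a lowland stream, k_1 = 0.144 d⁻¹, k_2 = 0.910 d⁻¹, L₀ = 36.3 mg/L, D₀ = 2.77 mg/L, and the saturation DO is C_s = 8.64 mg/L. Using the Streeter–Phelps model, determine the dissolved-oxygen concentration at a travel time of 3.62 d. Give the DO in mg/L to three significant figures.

k_1 L₀/(k_2−k_1) = 0.144×36.3/(0.910−0.144) = 5.227/0.7660 = 6.824 mg/L.
e^(−k_1 t) = e^(−0.144×3.620) = 0.5938; e^(−k_2 t) = e^(−0.910×3.620) = 0.03710.
D = 6.824 × (0.5938 − 0.03710) + 2.77 × 0.03710 = 3.799 + 0.1028 = 3.901 mg/L.
DO = C_s − D = 8.64 − 3.901 = 4.739 mg/L.

DO ≈ 4.74 mg/L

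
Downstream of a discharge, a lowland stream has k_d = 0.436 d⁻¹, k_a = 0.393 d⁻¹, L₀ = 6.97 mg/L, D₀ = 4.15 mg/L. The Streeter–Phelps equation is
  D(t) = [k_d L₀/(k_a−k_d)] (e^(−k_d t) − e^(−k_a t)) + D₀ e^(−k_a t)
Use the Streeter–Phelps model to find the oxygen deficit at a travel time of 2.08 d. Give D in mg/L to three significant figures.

D ≈ 4.50 mg/L

k_d L₀/(k_a−k_d) = 0.436×6.97/(0.393−0.436) = 3.039/-0.04300 = -70.67 mg/L.
e^(−k_d t) = e^(−0.436×2.080) = 0.4038; e^(−k_a t) = e^(−0.393×2.080) = 0.4416.
D = -70.67 × (0.4038 − 0.4416) + 4.15 × 0.4416 = 2.670 + 1.832 = 4.502 mg/L.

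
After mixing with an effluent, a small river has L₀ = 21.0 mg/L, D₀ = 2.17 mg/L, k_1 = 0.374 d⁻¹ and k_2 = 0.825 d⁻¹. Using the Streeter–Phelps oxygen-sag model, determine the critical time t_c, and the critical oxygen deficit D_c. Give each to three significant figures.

t_c ≈ 1.46 d; D_c ≈ 5.52 mg/L

With k_2/k_1 = 2.206 and 1 − D₀(k_2−k_1)/(k_1 L₀) = 0.8754,
t_c = ln(2.206 × 0.8754) / (0.825 − 0.374) = ln(1.931) / 0.4510 = 0.6580/0.4510 = 1.459 d.
D_c = (k_1/k_2) L₀ e^(−k_1 t_c) = (0.374/0.825) × 21.0 × e^(−0.374×1.459) = 0.4533 × 21.0 × 0.5794 = 5.516 mg/L.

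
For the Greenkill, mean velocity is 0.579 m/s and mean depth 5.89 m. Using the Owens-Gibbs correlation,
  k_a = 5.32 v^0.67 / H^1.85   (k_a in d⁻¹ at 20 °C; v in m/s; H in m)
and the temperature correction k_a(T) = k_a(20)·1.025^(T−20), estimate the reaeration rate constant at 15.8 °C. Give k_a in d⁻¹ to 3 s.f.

k_a ≈ 0.125 d⁻¹

k_a(20) = 5.32 × 0.579^0.67 / 5.89^1.85 = 5.32 × 0.6934 / 26.59 = 0.1387 d⁻¹.
k_a(15.8) = 0.1387 × 1.025^(15.8−20) = 0.1387 × 0.9015 = 0.1251 d⁻¹.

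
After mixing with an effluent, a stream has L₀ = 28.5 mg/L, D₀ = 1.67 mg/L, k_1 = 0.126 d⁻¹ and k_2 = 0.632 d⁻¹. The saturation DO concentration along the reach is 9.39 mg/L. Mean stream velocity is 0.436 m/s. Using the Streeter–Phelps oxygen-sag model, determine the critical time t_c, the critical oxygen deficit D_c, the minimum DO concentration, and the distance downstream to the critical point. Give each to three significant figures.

t_c ≈ 2.66 d; D_c ≈ 4.07 mg/L; min DO ≈ 5.32 mg/L; x_c ≈ 100 km

With k_2/k_1 = 5.016 and 1 − D₀(k_2−k_1)/(k_1 L₀) = 0.7647,
t_c = ln(5.016 × 0.7647) / (0.632 − 0.126) = ln(3.836) / 0.5060 = 1.344/0.5060 = 2.657 d.
D_c = (k_1/k_2) L₀ e^(−k_1 t_c) = (0.126/0.632) × 28.5 × e^(−0.126×2.657) = 0.1994 × 28.5 × 0.7155 = 4.066 mg/L.
Minimum DO = C_s − D_c = 9.39 − 4.066 = 5.324 mg/L.
x_c = v t_c = 0.436 m/s × 2.657 d × 86400 s/d = 100100 m ≈ 100 km.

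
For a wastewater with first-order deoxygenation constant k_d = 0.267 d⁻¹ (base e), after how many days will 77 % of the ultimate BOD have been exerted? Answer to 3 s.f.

y/L₀ = 1 − e^(−k_d t) = 0.77 ⇒ e^(−k_d t) = 0.230
t = −ln(0.230) / 0.267 = 1.470 / 0.267 = 5.504 d.

t ≈ 5.50 d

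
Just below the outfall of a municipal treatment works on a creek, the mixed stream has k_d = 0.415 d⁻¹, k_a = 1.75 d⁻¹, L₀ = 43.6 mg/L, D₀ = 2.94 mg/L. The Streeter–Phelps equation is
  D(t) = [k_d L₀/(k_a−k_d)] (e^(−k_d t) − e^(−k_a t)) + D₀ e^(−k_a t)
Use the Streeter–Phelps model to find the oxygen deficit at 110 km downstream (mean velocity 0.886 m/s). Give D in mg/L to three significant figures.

Travel time t = x/v = 110 km / (0.886 m/s) = 110000 m / 0.886 m/s = 124200 s = 1.437 d.
k_d L₀/(k_a−k_d) = 0.415×43.6/(1.75−0.415) = 18.09/1.335 = 13.55 mg/L.
e^(−k_d t) = e^(−0.415×1.437) = 0.5508; e^(−k_a t) = e^(−1.75×1.437) = 0.08089.
D = 13.55 × (0.5508 − 0.08089) + 2.94 × 0.08089 = 6.369 + 0.2378 = 6.607 mg/L.

D ≈ 6.61 mg/L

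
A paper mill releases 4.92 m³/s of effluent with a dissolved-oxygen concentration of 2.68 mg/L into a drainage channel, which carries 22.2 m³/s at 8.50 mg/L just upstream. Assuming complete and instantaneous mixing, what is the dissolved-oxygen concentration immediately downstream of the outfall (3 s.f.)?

7.44 mg/L

Flow-weighted mixing: C = (Q_r C_r + Q_w C_w)/(Q_r + Q_w)
= (22.2×8.50 + 4.92×2.68)/(22.2 + 4.92) = 201.9/27.12 = 7.444 mg/L.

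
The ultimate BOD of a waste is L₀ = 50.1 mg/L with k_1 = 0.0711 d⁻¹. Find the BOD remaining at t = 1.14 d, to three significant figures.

L ≈ 46.2 mg/L

L_t = L₀ e^(−k_1 t) = 50.1 × e^(−0.0711×1.14) = 50.1 × 0.9221 = 46.20 mg/L.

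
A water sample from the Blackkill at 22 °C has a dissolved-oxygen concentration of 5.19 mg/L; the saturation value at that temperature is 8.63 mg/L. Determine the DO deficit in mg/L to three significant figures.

D ≈ 3.44 mg/L

D = C_s − C = 8.63 − 5.19 = 3.44 mg/L.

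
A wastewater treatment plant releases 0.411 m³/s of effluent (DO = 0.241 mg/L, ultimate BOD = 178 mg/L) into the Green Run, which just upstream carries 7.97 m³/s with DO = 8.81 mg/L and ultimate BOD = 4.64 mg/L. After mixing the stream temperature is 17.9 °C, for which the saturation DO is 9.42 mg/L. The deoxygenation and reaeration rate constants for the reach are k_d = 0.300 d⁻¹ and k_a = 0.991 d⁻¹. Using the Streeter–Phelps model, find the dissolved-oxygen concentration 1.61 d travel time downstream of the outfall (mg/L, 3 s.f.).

DO ≈ 6.85 mg/L

Mixed DO = (7.97×8.81 + 0.411×0.241)/(7.97+0.411) = 70.31/8.381 = 8.390 mg/L.
Mixed L₀ = (7.97×4.64 + 0.411×178)/(8.381) = 110.1/8.381 = 13.14 mg/L.
Initial deficit D₀ = C_s − DO₀ = 9.42 − 8.390 = 1.030 mg/L.
D(1.61) = [0.300×13.14/(0.991−0.300)](e^(−0.300×1.61) − e^(−0.991×1.61)) + 1.030 e^(−0.991×1.61)
= 5.705 × (0.6169 − 0.2028) + 1.030 × 0.2028 = 2.572 mg/L.
DO = 9.42 − 2.572 = 6.848 mg/L.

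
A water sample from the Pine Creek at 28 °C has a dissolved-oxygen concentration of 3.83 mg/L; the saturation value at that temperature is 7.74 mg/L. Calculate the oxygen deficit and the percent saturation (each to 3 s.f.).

D = C_s − C = 7.74 − 3.83 = 3.91 mg/L.
% saturation = 3.83/7.74 × 100 = 49.5 %.

D ≈ 3.91 mg/L; 49.5 % saturation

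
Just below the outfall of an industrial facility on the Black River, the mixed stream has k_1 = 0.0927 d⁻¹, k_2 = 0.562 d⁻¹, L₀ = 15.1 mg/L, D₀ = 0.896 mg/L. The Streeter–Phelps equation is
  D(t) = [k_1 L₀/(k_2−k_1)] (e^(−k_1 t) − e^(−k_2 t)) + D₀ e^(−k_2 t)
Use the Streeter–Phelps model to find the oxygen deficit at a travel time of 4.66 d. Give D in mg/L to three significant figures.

D ≈ 1.78 mg/L

k_1 L₀/(k_2−k_1) = 0.0927×15.1/(0.562−0.0927) = 1.400/0.4693 = 2.983 mg/L.
e^(−k_1 t) = e^(−0.0927×4.660) = 0.6492; e^(−k_2 t) = e^(−0.562×4.660) = 0.07288.
D = 2.983 × (0.6492 − 0.07288) + 0.896 × 0.07288 = 1.719 + 0.06530 = 1.784 mg/L.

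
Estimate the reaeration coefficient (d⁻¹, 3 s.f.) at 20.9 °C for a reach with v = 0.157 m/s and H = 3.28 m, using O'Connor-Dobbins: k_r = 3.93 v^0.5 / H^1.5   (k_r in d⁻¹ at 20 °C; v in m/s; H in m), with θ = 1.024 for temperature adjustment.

k_r(20) = 3.93 × 0.157^0.5 / 3.28^1.5 = 3.93 × 0.3962 / 5.940 = 0.2621 d⁻¹.
k_r(20.9) = 0.2621 × 1.024^(20.9−20) = 0.2621 × 1.022 = 0.2678 d⁻¹.

k_r ≈ 0.268 d⁻¹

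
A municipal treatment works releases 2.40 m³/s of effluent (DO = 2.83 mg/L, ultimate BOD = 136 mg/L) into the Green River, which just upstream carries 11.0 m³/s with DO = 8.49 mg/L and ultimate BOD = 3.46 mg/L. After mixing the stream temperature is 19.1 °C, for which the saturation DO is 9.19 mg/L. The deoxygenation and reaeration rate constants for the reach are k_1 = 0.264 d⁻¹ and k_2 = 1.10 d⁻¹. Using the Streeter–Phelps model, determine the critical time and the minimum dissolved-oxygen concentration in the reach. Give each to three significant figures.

Mixed DO = (11.0×8.49 + 2.40×2.83)/(11.0+2.40) = 100.2/13.40 = 7.476 mg/L.
Mixed L₀ = (11.0×3.46 + 2.40×136)/(13.40) = 364.5/13.40 = 27.20 mg/L.
Initial deficit D₀ = C_s − DO₀ = 9.19 − 7.476 = 1.714 mg/L.
t_c = (1/0.8360) ln[(1.10/0.264)(1 − 1.714×0.8360/(0.264×27.20))] = 1.196 × ln(3.335) = 1.441 d.
D_c = (0.264/1.10) × 27.20 × e^(−0.264×1.441) = 0.2400 × 27.20 × 0.6836 = 4.462 mg/L.
Minimum DO = 9.19 − 4.462 = 4.728 mg/L.

t_c ≈ 1.44 d; minimum DO ≈ 4.73 mg/L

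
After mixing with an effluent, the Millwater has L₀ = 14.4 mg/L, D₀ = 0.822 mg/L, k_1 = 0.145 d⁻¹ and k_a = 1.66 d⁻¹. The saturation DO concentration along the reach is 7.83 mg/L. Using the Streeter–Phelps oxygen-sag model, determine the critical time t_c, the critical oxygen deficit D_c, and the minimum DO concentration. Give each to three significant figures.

t_c ≈ 1.01 d; D_c ≈ 1.09 mg/L; min DO ≈ 6.74 mg/L

At the critical point dD/dt = 0, so k_1 L₀ e^(−k_1 t) = k_a D. Substituting D(t) from the Streeter–Phelps equation and solving for t gives
t_c = ln[(k_a/k_1)(1 − D₀(k_a−k_1)/(k_1 L₀))] / (k_a−k_1).
Here k_a−k_1 = 1.515 d⁻¹ and 1 − D₀(k_a−k_1)/(k_1 L₀) = 1 − 0.822×1.515/(0.145×14.4) = 0.4036, so
t_c = ln(11.45 × 0.4036) / 1.515 = 1.530 / 1.515 = 1.010 d.
L(t_c) = L₀ e^(−k_1 t_c) = 14.4 × 0.8637 = 12.44 mg/L, and at the critical point k_a D_c = k_1 L, so D_c = (0.145/1.66) × 12.44 = 1.086 mg/L.
Minimum DO = C_s − D_c = 7.83 − 1.086 = 6.744 mg/L.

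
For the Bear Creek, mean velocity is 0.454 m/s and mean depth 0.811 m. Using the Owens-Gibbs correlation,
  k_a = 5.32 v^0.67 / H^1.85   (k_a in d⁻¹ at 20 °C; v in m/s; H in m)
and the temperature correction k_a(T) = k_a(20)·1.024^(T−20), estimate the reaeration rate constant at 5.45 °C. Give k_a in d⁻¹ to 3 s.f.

k_a(20) = 5.32 × 0.454^0.67 / 0.811^1.85 = 5.32 × 0.5892 / 0.6787 = 4.618 d⁻¹.
k_a(5.45) = 4.618 × 1.024^(5.45−20) = 4.618 × 0.7082 = 3.270 d⁻¹.

k_a ≈ 3.27 d⁻¹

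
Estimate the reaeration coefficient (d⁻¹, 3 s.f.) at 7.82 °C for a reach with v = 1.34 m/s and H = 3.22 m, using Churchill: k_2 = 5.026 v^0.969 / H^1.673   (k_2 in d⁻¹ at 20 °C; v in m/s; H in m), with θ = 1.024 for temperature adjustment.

k_2(20) = 5.026 × 1.34^0.969 / 3.22^1.673 = 5.026 × 1.328 / 7.074 = 0.9435 d⁻¹.
k_2(7.82) = 0.9435 × 1.024^(7.82−20) = 0.9435 × 0.7491 = 0.7068 d⁻¹.

k_2 ≈ 0.707 d⁻¹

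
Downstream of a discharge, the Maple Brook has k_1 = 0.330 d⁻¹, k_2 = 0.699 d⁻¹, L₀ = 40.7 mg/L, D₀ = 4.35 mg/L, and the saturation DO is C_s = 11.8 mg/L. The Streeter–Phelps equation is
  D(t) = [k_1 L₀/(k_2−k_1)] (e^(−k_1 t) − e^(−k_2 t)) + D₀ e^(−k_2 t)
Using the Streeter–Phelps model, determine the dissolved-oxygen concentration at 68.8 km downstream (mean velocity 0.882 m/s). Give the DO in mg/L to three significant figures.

Travel time t = x/v = 68.8 km / (0.882 m/s) = 68800 m / 0.882 m/s = 78000 s = 0.9028 d.
k_1 L₀/(k_2−k_1) = 0.330×40.7/(0.699−0.330) = 13.43/0.3690 = 36.40 mg/L.
e^(−k_1 t) = e^(−0.330×0.9028) = 0.7424; e^(−k_2 t) = e^(−0.699×0.9028) = 0.5320.
D = 36.40 × (0.7424 − 0.5320) + 4.35 × 0.5320 = 7.656 + 2.314 = 9.970 mg/L.
DO = C_s − D = 11.8 − 9.970 = 1.830 mg/L.

DO ≈ 1.83 mg/L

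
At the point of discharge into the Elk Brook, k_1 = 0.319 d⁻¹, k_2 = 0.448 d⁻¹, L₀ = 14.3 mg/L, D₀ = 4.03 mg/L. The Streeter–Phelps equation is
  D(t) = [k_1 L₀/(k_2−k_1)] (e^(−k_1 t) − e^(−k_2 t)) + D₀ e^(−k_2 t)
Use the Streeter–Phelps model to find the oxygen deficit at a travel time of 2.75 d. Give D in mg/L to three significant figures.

k_1 L₀/(k_2−k_1) = 0.319×14.3/(0.448−0.319) = 4.562/0.1290 = 35.36 mg/L.
e^(−k_1 t) = e^(−0.319×2.750) = 0.4159; e^(−k_2 t) = e^(−0.448×2.750) = 0.2917.
D = 35.36 × (0.4159 − 0.2917) + 4.03 × 0.2917 = 4.393 + 1.176 = 5.568 mg/L.

D ≈ 5.57 mg/L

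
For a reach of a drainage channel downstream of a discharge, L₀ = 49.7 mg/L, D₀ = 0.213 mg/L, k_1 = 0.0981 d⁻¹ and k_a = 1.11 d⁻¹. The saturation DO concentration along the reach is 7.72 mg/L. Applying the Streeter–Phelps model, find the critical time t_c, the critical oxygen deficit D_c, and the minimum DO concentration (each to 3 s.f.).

t_c ≈ 2.35 d; D_c ≈ 3.49 mg/L; min DO ≈ 4.23 mg/L

With k_a/k_1 = 11.31 and 1 − D₀(k_a−k_1)/(k_1 L₀) = 0.9558,
t_c = ln(11.31 × 0.9558) / (1.11 − 0.0981) = ln(10.81) / 1.012 = 2.381/1.012 = 2.353 d.
L(t_c) = L₀ e^(−k_1 t_c) = 49.7 × 0.7939 = 39.46 mg/L, and at the critical point k_a D_c = k_1 L, so D_c = (0.0981/1.11) × 39.46 = 3.487 mg/L.
Minimum DO = C_s − D_c = 7.72 − 3.487 = 4.233 mg/L.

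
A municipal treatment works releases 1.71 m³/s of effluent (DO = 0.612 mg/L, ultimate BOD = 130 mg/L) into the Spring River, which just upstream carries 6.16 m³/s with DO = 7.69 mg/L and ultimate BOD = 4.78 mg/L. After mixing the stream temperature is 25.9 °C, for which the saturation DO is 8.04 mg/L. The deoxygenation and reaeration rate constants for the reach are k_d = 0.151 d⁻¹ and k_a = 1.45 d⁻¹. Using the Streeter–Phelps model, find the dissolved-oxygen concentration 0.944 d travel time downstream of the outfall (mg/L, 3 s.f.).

DO ≈ 5.28 mg/L

Mixed DO = (6.16×7.69 + 1.71×0.612)/(6.16+1.71) = 48.42/7.870 = 6.152 mg/L.
Mixed L₀ = (6.16×4.78 + 1.71×130)/(7.870) = 251.7/7.870 = 31.99 mg/L.
Initial deficit D₀ = C_s − DO₀ = 8.04 − 6.152 = 1.888 mg/L.
D(0.944) = [0.151×31.99/(1.45−0.151)](e^(−0.151×0.944) − e^(−1.45×0.944)) + 1.888 e^(−1.45×0.944)
= 3.718 × (0.8671 − 0.2544) + 1.888 × 0.2544 = 2.759 mg/L.
DO = 8.04 − 2.759 = 5.281 mg/L.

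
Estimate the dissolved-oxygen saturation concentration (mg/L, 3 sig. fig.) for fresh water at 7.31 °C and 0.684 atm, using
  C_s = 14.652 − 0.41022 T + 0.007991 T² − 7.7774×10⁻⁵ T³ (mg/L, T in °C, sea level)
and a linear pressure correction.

C_s ≈ 8.24 mg/L

At sea level: C_s = 14.652 − 0.41022×7.31 + 0.007991×7.31² − 7.7774×10⁻⁵×7.31³ = 12.05 mg/L.
Pressure correction: C_s' = 12.05 × 0.684 = 8.242 mg/L.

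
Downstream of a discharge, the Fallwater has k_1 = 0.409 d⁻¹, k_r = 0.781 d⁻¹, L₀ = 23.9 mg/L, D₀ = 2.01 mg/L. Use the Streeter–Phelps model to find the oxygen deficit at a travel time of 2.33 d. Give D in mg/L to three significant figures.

D ≈ 6.20 mg/L

k_1 L₀/(k_r−k_1) = 0.409×23.9/(0.781−0.409) = 9.775/0.3720 = 26.28 mg/L.
e^(−k_1 t) = e^(−0.409×2.330) = 0.3856; e^(−k_r t) = e^(−0.781×2.330) = 0.1621.
D = 26.28 × (0.3856 − 0.1621) + 2.01 × 0.1621 = 5.874 + 0.3258 = 6.199 mg/L.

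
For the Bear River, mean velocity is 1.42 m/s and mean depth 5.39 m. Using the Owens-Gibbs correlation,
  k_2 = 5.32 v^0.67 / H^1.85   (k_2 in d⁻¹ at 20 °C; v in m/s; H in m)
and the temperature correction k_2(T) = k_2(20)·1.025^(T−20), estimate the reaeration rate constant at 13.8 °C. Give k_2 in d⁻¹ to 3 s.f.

k_2 ≈ 0.256 d⁻¹

k_2(20) = 5.32 × 1.42^0.67 / 5.39^1.85 = 5.32 × 1.265 / 22.57 = 0.2982 d⁻¹.
k_2(13.8) = 0.2982 × 1.025^(13.8−20) = 0.2982 × 0.8580 = 0.2559 d⁻¹.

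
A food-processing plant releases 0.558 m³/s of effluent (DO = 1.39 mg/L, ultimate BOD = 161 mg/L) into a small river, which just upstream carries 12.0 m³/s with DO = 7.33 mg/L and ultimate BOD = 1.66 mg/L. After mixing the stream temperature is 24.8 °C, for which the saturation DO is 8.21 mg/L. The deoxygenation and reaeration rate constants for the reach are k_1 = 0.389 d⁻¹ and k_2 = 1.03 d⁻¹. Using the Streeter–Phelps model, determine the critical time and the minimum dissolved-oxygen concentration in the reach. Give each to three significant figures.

t_c ≈ 1.14 d; minimum DO ≈ 6.09 mg/L

Mixed DO = (12.0×7.33 + 0.558×1.39)/(12.0+0.558) = 88.74/12.56 = 7.066 mg/L.
Mixed L₀ = (12.0×1.66 + 0.558×161)/(12.56) = 109.8/12.56 = 8.740 mg/L.
Initial deficit D₀ = C_s − DO₀ = 8.21 − 7.066 = 1.144 mg/L.
t_c = (1/0.6410) ln[(1.03/0.389)(1 − 1.144×0.6410/(0.389×8.740))] = 1.560 × ln(2.077) = 1.140 d.
D_c = (0.389/1.03) × 8.740 × e^(−0.389×1.140) = 0.3777 × 8.740 × 0.6418 = 2.118 mg/L.
Minimum DO = 8.21 − 2.118 = 6.092 mg/L.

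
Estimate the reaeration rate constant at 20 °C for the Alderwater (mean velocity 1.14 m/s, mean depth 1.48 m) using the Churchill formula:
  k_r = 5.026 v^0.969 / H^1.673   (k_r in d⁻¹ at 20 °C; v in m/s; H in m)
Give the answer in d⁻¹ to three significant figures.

k_r ≈ 2.96 d⁻¹

k_r = 5.026 × 1.14^0.969 / 1.48^1.673 = 5.026 × 1.135 / 1.927 = 2.962 d⁻¹.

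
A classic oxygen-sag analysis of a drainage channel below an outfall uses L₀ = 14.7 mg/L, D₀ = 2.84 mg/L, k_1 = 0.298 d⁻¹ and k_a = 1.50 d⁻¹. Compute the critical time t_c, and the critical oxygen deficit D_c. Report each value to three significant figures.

With k_a/k_1 = 5.034 and 1 − D₀(k_a−k_1)/(k_1 L₀) = 0.2207,
t_c = ln(5.034 × 0.2207) / (1.50 − 0.298) = ln(1.111) / 1.202 = 0.1053/1.202 = 0.08761 d.
D_c = (k_1/k_a) L₀ e^(−k_1 t_c) = (0.298/1.50) × 14.7 × e^(−0.298×0.08761) = 0.1987 × 14.7 × 0.9742 = 2.845 mg/L.

t_c ≈ 0.0876 d; D_c ≈ 2.85 mg/L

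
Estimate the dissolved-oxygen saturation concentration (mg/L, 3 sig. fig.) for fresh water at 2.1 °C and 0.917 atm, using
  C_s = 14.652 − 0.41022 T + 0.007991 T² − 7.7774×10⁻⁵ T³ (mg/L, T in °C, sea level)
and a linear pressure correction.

At sea level: C_s = 14.652 − 0.41022×2.1 + 0.007991×2.1² − 7.7774×10⁻⁵×2.1³ = 13.83 mg/L.
Pressure correction: C_s' = 13.83 × 0.917 = 12.68 mg/L.

C_s ≈ 12.7 mg/L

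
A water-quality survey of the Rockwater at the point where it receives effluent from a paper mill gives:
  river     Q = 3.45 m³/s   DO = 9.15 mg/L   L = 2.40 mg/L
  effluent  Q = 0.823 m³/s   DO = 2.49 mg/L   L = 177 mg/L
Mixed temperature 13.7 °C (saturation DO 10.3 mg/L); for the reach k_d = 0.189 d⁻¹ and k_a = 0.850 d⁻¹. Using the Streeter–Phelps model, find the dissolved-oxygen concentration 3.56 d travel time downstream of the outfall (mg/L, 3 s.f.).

DO ≈ 5.43 mg/L

Mixed DO = (3.45×9.15 + 0.823×2.49)/(3.45+0.823) = 33.62/4.273 = 7.867 mg/L.
Mixed L₀ = (3.45×2.40 + 0.823×177)/(4.273) = 154.0/4.273 = 36.03 mg/L.
Initial deficit D₀ = C_s − DO₀ = 10.3 − 7.867 = 2.433 mg/L.
D(3.56) = [0.189×36.03/(0.850−0.189)](e^(−0.189×3.56) − e^(−0.850×3.56)) + 2.433 e^(−0.850×3.56)
= 10.30 × (0.5103 − 0.04851) + 2.433 × 0.04851 = 4.875 mg/L.
DO = 10.3 − 4.875 = 5.425 mg/L.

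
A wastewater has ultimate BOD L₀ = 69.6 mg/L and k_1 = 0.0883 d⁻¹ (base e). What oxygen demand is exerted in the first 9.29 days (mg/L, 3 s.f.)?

y ≈ 39.0 mg/L

y_t = L₀(1 − e^(−k_1 t)) = 69.6 × (1 − e^(−0.0883×9.29))
= 69.6 × (1 − 0.4403) = 69.6 × 0.5597 = 38.96 mg/L.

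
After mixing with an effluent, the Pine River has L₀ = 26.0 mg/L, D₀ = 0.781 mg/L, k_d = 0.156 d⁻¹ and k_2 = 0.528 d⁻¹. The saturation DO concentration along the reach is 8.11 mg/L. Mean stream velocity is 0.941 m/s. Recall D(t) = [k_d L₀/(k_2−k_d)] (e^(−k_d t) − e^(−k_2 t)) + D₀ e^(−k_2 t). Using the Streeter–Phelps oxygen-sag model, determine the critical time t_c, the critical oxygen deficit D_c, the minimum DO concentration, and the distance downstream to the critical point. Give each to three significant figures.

t_c ≈ 3.08 d; D_c ≈ 4.75 mg/L; min DO ≈ 3.36 mg/L; x_c ≈ 250 km

At the critical point dD/dt = 0, so k_d L₀ e^(−k_d t) = k_2 D. Substituting D(t) from the Streeter–Phelps equation and solving for t gives
t_c = ln[(k_2/k_d)(1 − D₀(k_2−k_d)/(k_d L₀))] / (k_2−k_d).
Here k_2−k_d = 0.3720 d⁻¹ and 1 − D₀(k_2−k_d)/(k_d L₀) = 1 − 0.781×0.3720/(0.156×26.0) = 0.9284, so
t_c = ln(3.385 × 0.9284) / 0.3720 = 1.145 / 0.3720 = 3.078 d.
L(t_c) = L₀ e^(−k_d t_c) = 26.0 × 0.6187 = 16.09 mg/L, and at the critical point k_2 D_c = k_d L, so D_c = (0.156/0.528) × 16.09 = 4.753 mg/L.
Minimum DO = C_s − D_c = 8.11 − 4.753 = 3.357 mg/L.
x_c = v t_c = 0.941 m/s × 3.078 d × 86400 s/d = 250200 m ≈ 250 km.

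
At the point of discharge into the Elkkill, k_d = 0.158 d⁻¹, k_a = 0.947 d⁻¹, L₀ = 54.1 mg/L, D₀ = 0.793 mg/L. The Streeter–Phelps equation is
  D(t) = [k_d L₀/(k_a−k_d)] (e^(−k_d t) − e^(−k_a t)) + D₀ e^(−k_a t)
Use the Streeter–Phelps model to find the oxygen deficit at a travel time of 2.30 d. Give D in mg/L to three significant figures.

D ≈ 6.40 mg/L

k_d L₀/(k_a−k_d) = 0.158×54.1/(0.947−0.158) = 8.548/0.7890 = 10.83 mg/L.
e^(−k_d t) = e^(−0.158×2.300) = 0.6953; e^(−k_a t) = e^(−0.947×2.300) = 0.1133.
D = 10.83 × (0.6953 − 0.1133) + 0.793 × 0.1133 = 6.306 + 0.08981 = 6.396 mg/L.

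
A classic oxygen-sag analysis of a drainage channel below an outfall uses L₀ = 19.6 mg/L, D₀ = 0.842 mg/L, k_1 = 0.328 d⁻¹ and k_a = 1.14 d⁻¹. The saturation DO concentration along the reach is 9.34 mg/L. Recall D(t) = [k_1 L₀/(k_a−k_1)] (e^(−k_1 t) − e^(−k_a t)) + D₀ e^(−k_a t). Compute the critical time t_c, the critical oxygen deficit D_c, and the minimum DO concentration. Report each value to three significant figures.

t_c ≈ 1.40 d; D_c ≈ 3.57 mg/L; min DO ≈ 5.77 mg/L

t_c = [1/(k_a−k_1)] ln[(k_a/k_1)(1 − D₀(k_a−k_1)/(k_1 L₀))]
= [1/(1.14−0.328)] ln[(1.14/0.328)(1 − 0.842×0.8120/(0.328×19.6))]
= (1/0.8120) ln[3.476 × 0.8936] = 1.232 × ln(3.106) = 1.232 × 1.133 = 1.396 d.
D_c = (k_1/k_a) L₀ e^(−k_1 t_c) = (0.328/1.14) × 19.6 × e^(−0.328×1.396) = 0.2877 × 19.6 × 0.6327 = 3.568 mg/L.
Minimum DO = C_s − D_c = 9.34 − 3.568 = 5.772 mg/L.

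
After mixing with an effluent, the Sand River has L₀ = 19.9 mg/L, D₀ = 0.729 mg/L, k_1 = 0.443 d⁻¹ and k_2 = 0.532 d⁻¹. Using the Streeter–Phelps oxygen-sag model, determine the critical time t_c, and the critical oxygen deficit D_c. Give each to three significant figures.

At the critical point dD/dt = 0, so k_1 L₀ e^(−k_1 t) = k_2 D. Substituting D(t) from the Streeter–Phelps equation and solving for t gives
t_c = ln[(k_2/k_1)(1 − D₀(k_2−k_1)/(k_1 L₀))] / (k_2−k_1).
Here k_2−k_1 = 0.08900 d⁻¹ and 1 − D₀(k_2−k_1)/(k_1 L₀) = 1 − 0.729×0.08900/(0.443×19.9) = 0.9926, so
t_c = ln(1.201 × 0.9926) / 0.08900 = 0.1757 / 0.08900 = 1.974 d.
D_c = (k_1/k_2) L₀ e^(−k_1 t_c) = (0.443/0.532) × 19.9 × e^(−0.443×1.974) = 0.8327 × 19.9 × 0.4171 = 6.911 mg/L.

t_c ≈ 1.97 d; D_c ≈ 6.91 mg/L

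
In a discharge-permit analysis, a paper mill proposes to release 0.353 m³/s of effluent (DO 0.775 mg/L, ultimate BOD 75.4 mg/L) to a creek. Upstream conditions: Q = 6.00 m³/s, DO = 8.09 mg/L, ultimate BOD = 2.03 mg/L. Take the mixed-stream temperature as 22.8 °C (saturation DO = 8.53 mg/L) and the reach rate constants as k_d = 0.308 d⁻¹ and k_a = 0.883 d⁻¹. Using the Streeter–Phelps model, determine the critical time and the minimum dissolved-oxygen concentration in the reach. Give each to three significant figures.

Mixed DO = (6.00×8.09 + 0.353×0.775)/(6.00+0.353) = 48.81/6.353 = 7.684 mg/L.
Mixed L₀ = (6.00×2.03 + 0.353×75.4)/(6.353) = 38.80/6.353 = 6.107 mg/L.
Initial deficit D₀ = C_s − DO₀ = 8.53 − 7.684 = 0.8465 mg/L.
t_c = (1/0.5750) ln[(0.883/0.308)(1 − 0.8465×0.5750/(0.308×6.107))] = 1.739 × ln(2.125) = 1.311 d.
D_c = (0.308/0.883) × 6.107 × e^(−0.308×1.311) = 0.3488 × 6.107 × 0.6678 = 1.422 mg/L.
Minimum DO = 8.53 − 1.422 = 7.108 mg/L.

t_c ≈ 1.31 d; minimum DO ≈ 7.11 mg/L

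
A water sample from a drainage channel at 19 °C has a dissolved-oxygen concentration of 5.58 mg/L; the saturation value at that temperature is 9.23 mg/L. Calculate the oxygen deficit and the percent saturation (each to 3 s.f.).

D ≈ 3.65 mg/L; 60.5 % saturation

D = C_s − C = 9.23 − 5.58 = 3.65 mg/L.
% saturation = 5.58/9.23 × 100 = 60.5 %.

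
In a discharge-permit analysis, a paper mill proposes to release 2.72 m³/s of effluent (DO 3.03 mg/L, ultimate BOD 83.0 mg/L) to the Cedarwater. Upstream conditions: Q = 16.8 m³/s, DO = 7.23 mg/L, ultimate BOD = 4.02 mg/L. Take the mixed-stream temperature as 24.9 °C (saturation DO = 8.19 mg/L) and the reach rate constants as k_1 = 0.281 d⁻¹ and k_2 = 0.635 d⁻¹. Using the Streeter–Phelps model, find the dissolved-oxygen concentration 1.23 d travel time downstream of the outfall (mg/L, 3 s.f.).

DO ≈ 4.50 mg/L

Mixed DO = (16.8×7.23 + 2.72×3.03)/(16.8+2.72) = 129.7/19.52 = 6.645 mg/L.
Mixed L₀ = (16.8×4.02 + 2.72×83.0)/(19.52) = 293.3/19.52 = 15.03 mg/L.
Initial deficit D₀ = C_s − DO₀ = 8.19 − 6.645 = 1.545 mg/L.
D(1.23) = [0.281×15.03/(0.635−0.281)](e^(−0.281×1.23) − e^(−0.635×1.23)) + 1.545 e^(−0.635×1.23)
= 11.93 × (0.7078 − 0.4579) + 1.545 × 0.4579 = 3.688 mg/L.
DO = 8.19 − 3.688 = 4.502 mg/L.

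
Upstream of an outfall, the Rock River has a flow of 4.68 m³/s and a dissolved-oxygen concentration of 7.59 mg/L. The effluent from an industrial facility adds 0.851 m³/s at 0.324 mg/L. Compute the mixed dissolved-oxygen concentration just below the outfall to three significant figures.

Flow-weighted mixing: C = (Q_r C_r + Q_w C_w)/(Q_r + Q_w)
= (4.68×7.59 + 0.851×0.324)/(4.68 + 0.851) = 35.80/5.531 = 6.472 mg/L.

6.47 mg/L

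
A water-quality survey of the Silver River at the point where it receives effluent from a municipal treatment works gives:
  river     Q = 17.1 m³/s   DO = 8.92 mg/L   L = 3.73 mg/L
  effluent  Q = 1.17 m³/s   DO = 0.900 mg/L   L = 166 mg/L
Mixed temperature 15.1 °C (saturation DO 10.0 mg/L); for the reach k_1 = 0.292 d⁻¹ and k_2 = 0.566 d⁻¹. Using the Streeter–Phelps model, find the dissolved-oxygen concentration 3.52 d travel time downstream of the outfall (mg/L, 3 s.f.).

Mixed DO = (17.1×8.92 + 1.17×0.900)/(17.1+1.17) = 153.6/18.27 = 8.406 mg/L.
Mixed L₀ = (17.1×3.73 + 1.17×166)/(18.27) = 258.0/18.27 = 14.12 mg/L.
Initial deficit D₀ = C_s − DO₀ = 10.0 − 8.406 = 1.594 mg/L.
D(3.52) = [0.292×14.12/(0.566−0.292)](e^(−0.292×3.52) − e^(−0.566×3.52)) + 1.594 e^(−0.566×3.52)
= 15.05 × (0.3578 − 0.1364) + 1.594 × 0.1364 = 3.549 mg/L.
DO = 10.0 − 3.549 = 6.451 mg/L.

DO ≈ 6.45 mg/L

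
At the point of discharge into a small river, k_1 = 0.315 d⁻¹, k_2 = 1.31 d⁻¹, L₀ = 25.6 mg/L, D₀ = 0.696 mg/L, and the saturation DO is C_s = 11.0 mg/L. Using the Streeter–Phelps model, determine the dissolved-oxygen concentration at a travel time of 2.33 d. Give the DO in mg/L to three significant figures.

k_1 L₀/(k_2−k_1) = 0.315×25.6/(1.31−0.315) = 8.064/0.9950 = 8.105 mg/L.
e^(−k_1 t) = e^(−0.315×2.330) = 0.4800; e^(−k_2 t) = e^(−1.31×2.330) = 0.04725.
D = 8.105 × (0.4800 − 0.04725) + 0.696 × 0.04725 = 3.507 + 0.03289 = 3.540 mg/L.
DO = C_s − D = 11.0 − 3.540 = 7.460 mg/L.

DO ≈ 7.46 mg/L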